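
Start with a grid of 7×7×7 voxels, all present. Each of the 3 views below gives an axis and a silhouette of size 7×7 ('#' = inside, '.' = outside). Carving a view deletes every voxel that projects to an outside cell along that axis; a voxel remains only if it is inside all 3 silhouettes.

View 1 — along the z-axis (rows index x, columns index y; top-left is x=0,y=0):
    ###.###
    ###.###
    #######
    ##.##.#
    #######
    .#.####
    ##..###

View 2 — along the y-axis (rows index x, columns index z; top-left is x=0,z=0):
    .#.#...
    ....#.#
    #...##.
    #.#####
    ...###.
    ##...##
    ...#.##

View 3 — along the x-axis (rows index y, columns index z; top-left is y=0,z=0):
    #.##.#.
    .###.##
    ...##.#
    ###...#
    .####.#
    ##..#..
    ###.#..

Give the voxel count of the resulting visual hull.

remaining voxels: 72

full grid |V| = 343
after view 1 [z-axis, 41 of 49 cells solid] → remaining = 287
after view 2 [y-axis, 23 of 49 cells solid] → remaining = 131
after view 3 [x-axis, 28 of 49 cells solid] → remaining = 72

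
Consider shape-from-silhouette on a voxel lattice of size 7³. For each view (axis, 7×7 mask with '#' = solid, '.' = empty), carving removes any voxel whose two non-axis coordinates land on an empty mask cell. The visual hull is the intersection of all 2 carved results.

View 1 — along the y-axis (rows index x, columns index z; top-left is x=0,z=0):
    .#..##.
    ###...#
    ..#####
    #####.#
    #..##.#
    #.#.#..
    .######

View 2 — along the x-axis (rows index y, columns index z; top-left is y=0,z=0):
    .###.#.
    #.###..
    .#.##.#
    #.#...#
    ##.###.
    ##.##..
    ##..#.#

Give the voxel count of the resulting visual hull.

voxel count = 126

initial block: 7^3 = 343
after view 1 [y-axis, 31 of 49 cells solid] → remaining = 217
after view 2 [x-axis, 28 of 49 cells solid] → remaining = 126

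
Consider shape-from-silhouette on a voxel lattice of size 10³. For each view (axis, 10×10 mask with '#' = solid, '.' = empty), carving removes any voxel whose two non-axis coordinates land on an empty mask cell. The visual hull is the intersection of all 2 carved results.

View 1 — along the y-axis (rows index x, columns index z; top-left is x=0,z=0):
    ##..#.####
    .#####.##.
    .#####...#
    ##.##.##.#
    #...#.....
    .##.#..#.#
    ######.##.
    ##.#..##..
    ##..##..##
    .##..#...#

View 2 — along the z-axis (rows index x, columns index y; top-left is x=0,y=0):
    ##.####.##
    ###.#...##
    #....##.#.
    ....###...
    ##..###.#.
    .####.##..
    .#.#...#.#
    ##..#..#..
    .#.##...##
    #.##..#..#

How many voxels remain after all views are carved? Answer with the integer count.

before carving: 1000 voxels (10×10×10)
V1 y: intersect with XZ mask (57 set) -- 570 left
V2 z: intersect with XY mask (51 set) -- 287 left

287 voxels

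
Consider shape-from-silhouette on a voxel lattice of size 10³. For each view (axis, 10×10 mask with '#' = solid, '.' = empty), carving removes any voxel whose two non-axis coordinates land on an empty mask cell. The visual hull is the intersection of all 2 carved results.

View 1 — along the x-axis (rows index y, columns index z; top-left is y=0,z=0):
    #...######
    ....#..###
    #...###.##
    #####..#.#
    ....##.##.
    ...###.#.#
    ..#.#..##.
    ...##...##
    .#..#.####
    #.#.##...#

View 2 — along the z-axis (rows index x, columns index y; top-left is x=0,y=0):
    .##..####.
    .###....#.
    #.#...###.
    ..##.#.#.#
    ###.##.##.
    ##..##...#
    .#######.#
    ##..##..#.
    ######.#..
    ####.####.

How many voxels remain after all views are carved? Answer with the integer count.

full grid |V| = 1000
carve view 1 (along x, YZ-mask fill 52/100): 520 voxels remain
carve view 2 (along z, XY-mask fill 60/100): 312 voxels remain

voxel count = 312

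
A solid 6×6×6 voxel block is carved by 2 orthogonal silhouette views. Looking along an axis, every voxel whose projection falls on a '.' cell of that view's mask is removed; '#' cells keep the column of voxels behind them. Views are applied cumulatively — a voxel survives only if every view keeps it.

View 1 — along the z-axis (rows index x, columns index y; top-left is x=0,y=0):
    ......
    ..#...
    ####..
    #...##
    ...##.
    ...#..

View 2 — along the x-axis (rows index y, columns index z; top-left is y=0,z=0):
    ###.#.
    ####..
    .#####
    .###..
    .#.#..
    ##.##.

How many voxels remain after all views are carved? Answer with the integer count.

remaining voxels: 39

start: 6×6×6 = 216 voxels
  1. axis=2 (XY plane), |mask|=11  ⇒  voxels=66
  2. axis=0 (YZ plane), |mask|=22  ⇒  voxels=39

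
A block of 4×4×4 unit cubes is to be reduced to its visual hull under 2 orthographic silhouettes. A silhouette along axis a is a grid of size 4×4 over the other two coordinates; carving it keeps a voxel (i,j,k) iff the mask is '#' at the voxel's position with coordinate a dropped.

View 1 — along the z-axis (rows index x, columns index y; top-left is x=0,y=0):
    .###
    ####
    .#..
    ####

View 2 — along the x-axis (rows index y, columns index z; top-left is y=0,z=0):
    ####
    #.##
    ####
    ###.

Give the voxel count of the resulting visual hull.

start: 4×4×4 = 64 voxels
after view 1 [z-axis, 12 of 16 cells solid] → remaining = 48
after view 2 [x-axis, 14 of 16 cells solid] → remaining = 41

|visual hull| = 41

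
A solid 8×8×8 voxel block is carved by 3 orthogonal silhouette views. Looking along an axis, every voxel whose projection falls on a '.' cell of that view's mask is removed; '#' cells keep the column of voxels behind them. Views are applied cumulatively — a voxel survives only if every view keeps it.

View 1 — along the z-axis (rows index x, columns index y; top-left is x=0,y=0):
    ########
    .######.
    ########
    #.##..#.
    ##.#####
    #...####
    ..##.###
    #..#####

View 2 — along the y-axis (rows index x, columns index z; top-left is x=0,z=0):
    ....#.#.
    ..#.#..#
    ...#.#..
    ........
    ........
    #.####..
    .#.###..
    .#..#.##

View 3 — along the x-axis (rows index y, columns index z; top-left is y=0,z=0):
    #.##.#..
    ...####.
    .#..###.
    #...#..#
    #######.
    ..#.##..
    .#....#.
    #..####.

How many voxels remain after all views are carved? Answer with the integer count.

before carving: 512 voxels (8×8×8)
carve view 1 (along z, XY-mask fill 49/64): 392 voxels remain
carve view 2 (along y, XZ-mask fill 20/64): 119 voxels remain
carve view 3 (along x, YZ-mask fill 32/64): 65 voxels remain

|visual hull| = 65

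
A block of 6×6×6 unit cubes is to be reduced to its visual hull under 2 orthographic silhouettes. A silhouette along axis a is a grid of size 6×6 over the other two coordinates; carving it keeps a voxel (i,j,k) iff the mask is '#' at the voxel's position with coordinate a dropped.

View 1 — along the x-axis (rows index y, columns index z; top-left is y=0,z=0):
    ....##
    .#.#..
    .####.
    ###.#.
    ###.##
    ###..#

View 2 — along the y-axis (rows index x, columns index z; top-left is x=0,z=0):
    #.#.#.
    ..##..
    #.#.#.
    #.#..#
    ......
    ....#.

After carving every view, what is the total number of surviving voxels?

|visual hull| = 42

before carving: 216 voxels (6×6×6)
[1] x-view keeps 21 columns → grid now 126
[2] y-view keeps 12 columns → grid now 42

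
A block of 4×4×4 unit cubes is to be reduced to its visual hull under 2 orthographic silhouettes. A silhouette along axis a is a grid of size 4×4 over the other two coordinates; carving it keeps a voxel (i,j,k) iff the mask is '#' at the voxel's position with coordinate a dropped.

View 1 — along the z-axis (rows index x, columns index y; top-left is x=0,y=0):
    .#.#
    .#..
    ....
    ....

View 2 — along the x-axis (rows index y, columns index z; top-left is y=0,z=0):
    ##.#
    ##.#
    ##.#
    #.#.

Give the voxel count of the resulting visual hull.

voxel count = 8

before carving: 64 voxels (4×4×4)
after view 1 [z-axis, 3 of 16 cells solid] → remaining = 12
after view 2 [x-axis, 11 of 16 cells solid] → remaining = 8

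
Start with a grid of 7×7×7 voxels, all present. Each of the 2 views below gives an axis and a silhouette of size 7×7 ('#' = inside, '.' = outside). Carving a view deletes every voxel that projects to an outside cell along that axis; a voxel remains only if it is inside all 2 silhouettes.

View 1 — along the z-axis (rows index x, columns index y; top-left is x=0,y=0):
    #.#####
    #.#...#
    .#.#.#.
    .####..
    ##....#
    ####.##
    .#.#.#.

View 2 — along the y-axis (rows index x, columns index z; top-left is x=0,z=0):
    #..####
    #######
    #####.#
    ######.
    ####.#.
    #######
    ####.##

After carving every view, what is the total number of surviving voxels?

before carving: 343 voxels (7×7×7)
V1 z: intersect with XY mask (28 set) -- 196 left
V2 y: intersect with XZ mask (42 set) -- 168 left

remaining voxels: 168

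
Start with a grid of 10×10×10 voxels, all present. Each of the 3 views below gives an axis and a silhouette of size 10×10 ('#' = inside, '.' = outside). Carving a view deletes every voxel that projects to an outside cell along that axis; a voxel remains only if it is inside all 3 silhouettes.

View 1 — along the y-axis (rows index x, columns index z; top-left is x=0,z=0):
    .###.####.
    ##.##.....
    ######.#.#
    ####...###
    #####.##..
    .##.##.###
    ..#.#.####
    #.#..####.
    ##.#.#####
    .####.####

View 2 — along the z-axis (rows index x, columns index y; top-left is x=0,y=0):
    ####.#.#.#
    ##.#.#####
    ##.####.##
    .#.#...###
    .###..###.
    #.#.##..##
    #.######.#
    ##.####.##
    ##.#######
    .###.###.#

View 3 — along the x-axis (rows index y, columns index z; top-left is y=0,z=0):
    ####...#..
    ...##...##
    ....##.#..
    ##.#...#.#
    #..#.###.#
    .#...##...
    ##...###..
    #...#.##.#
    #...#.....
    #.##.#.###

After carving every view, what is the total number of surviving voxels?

start: 10×10×10 = 1000 voxels
[1] y-view keeps 68 columns → grid now 680
[2] z-view keeps 72 columns → grid now 488
[3] x-view keeps 45 columns → grid now 226

|visual hull| = 226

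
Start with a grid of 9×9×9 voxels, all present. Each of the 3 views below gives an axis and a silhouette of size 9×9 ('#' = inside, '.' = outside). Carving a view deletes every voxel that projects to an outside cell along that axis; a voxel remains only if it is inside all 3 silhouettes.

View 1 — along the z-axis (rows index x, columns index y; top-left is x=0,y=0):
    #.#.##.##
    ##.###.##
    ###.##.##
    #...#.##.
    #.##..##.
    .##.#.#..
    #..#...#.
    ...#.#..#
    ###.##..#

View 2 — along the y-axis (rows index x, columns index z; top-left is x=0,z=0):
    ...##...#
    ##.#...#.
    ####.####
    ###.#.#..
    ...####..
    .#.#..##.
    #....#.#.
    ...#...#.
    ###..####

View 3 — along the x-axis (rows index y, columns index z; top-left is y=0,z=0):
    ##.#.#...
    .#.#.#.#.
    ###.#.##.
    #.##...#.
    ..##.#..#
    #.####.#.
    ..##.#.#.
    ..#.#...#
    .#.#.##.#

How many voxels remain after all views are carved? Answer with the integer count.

initial block: 9^3 = 729
carve view 1 (along z, XY-mask fill 45/81): 405 voxels remain
carve view 2 (along y, XZ-mask fill 40/81): 215 voxels remain
carve view 3 (along x, YZ-mask fill 40/81): 108 voxels remain

|visual hull| = 108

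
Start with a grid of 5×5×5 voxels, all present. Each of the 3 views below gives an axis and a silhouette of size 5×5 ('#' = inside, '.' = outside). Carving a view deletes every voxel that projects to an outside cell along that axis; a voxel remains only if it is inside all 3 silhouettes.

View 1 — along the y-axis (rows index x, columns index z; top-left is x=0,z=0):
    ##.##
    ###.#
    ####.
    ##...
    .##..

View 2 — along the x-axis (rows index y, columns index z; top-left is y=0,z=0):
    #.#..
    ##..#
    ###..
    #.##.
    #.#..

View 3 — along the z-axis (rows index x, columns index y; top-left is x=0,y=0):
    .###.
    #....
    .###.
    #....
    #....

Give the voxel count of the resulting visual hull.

before carving: 125 voxels (5×5×5)
after view 1 [y-axis, 16 of 25 cells solid] → remaining = 80
after view 2 [x-axis, 13 of 25 cells solid] → remaining = 46
after view 3 [z-axis, 9 of 25 cells solid] → remaining = 19

voxel count = 19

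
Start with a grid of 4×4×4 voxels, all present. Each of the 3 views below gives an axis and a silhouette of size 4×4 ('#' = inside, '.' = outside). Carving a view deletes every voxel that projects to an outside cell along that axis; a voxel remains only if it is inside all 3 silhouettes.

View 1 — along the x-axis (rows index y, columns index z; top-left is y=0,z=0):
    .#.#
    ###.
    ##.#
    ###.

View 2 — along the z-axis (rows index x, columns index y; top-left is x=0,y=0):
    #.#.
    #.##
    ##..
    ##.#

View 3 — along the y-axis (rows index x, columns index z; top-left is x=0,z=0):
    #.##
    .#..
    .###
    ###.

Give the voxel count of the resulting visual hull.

voxel count = 17

full grid |V| = 64
V1 x: intersect with YZ mask (11 set) -- 44 left
V2 z: intersect with XY mask (10 set) -- 26 left
V3 y: intersect with XZ mask (10 set) -- 17 left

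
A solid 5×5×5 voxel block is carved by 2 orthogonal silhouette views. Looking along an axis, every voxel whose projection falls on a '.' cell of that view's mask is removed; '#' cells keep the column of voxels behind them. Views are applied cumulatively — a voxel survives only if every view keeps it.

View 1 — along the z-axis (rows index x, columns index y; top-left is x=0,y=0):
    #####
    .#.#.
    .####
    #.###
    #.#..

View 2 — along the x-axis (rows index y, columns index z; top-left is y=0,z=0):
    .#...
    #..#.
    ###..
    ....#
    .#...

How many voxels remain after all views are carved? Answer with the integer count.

before carving: 125 voxels (5×5×5)
V1 z: intersect with XY mask (17 set) -- 85 left
V2 x: intersect with YZ mask (8 set) -- 28 left

remaining voxels: 28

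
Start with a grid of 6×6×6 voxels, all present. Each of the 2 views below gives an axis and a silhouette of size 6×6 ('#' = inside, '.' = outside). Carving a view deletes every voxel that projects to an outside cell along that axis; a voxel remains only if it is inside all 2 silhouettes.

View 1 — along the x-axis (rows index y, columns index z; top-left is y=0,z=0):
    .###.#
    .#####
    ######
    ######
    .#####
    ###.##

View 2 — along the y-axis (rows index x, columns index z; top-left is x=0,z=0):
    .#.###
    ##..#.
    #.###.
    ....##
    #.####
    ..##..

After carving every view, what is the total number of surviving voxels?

voxel count = 102

initial block: 6^3 = 216
after view 1 [x-axis, 31 of 36 cells solid] → remaining = 186
after view 2 [y-axis, 20 of 36 cells solid] → remaining = 102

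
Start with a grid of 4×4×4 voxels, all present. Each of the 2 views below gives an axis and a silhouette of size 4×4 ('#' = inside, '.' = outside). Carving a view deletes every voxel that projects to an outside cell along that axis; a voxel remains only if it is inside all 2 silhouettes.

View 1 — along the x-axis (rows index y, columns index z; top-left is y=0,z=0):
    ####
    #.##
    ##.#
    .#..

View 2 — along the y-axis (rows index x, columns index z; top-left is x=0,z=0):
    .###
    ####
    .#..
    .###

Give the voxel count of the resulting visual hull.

remaining voxels: 30

full grid |V| = 64
after view 1 [x-axis, 11 of 16 cells solid] → remaining = 44
after view 2 [y-axis, 11 of 16 cells solid] → remaining = 30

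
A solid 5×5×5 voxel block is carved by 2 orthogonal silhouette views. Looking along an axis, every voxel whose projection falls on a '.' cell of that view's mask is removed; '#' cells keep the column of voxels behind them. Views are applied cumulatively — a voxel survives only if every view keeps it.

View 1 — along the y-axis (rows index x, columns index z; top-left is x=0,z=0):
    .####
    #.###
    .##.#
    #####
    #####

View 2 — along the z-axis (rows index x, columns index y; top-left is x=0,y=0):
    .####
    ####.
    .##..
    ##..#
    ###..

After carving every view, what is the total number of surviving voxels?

initial block: 5^3 = 125
  1. axis=1 (XZ plane), |mask|=21  ⇒  voxels=105
  2. axis=2 (XY plane), |mask|=16  ⇒  voxels=68

|visual hull| = 68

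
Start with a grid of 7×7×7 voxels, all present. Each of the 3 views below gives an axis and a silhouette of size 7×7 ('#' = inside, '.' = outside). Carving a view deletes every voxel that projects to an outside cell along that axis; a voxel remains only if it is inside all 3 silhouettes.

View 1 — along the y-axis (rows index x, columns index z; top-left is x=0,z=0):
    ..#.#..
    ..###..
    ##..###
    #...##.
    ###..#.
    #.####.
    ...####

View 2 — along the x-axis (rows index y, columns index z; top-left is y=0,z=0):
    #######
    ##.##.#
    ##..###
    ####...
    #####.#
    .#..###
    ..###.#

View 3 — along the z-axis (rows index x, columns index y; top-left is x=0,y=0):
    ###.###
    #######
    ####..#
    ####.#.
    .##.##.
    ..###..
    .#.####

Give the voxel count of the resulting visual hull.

full grid |V| = 343
V1 y: intersect with XZ mask (26 set) -- 182 left
V2 x: intersect with YZ mask (35 set) -- 126 left
V3 z: intersect with XY mask (35 set) -- 86 left

voxel count = 86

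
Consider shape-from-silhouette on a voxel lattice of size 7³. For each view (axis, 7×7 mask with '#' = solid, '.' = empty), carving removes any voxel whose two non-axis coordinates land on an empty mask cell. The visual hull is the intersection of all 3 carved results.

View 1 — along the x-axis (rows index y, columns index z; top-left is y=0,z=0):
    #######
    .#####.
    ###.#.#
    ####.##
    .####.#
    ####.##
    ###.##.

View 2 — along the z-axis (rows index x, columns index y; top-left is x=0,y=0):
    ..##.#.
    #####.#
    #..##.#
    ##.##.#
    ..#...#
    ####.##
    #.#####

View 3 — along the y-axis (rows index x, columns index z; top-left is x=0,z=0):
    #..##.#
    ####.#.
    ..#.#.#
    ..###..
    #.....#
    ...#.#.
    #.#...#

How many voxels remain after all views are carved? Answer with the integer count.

full grid |V| = 343
  1. axis=0 (YZ plane), |mask|=39  ⇒  voxels=273
  2. axis=2 (XY plane), |mask|=32  ⇒  voxels=179
  3. axis=1 (XZ plane), |mask|=22  ⇒  voxels=84

|visual hull| = 84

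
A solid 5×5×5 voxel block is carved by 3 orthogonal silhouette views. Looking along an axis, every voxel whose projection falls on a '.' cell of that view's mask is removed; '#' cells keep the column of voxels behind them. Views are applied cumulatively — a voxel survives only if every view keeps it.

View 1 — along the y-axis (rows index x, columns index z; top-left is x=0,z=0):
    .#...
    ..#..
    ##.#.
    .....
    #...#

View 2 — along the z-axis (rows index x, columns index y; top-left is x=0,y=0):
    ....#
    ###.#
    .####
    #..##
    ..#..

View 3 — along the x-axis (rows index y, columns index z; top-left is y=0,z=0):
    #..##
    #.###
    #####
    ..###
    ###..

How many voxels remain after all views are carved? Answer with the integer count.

before carving: 125 voxels (5×5×5)
  1. axis=1 (XZ plane), |mask|=7  ⇒  voxels=35
  2. axis=2 (XY plane), |mask|=13  ⇒  voxels=19
  3. axis=0 (YZ plane), |mask|=18  ⇒  voxels=14

voxel count = 14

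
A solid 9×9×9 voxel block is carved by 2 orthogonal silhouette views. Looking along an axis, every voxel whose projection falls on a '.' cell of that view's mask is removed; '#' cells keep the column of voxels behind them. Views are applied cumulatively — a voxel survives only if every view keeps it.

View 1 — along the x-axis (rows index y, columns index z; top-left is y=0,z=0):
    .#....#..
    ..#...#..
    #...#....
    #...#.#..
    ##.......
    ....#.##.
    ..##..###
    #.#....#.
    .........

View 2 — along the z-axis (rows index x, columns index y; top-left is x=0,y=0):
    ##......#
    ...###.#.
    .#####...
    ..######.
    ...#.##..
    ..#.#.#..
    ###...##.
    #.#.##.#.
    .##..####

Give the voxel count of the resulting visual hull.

remaining voxels: 106

start: 9×9×9 = 729 voxels
[1] x-view keeps 22 columns → grid now 198
[2] z-view keeps 40 columns → grid now 106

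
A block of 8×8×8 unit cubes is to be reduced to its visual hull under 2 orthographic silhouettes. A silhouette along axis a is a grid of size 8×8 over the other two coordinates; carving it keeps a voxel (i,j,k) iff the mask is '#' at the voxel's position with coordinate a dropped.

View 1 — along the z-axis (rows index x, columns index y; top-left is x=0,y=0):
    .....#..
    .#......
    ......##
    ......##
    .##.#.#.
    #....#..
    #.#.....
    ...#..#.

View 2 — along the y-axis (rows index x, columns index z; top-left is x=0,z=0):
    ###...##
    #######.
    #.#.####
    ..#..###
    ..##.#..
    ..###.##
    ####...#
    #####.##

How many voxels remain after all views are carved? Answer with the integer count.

remaining voxels: 78

initial block: 8^3 = 512
after view 1 [z-axis, 16 of 64 cells solid] → remaining = 128
after view 2 [y-axis, 42 of 64 cells solid] → remaining = 78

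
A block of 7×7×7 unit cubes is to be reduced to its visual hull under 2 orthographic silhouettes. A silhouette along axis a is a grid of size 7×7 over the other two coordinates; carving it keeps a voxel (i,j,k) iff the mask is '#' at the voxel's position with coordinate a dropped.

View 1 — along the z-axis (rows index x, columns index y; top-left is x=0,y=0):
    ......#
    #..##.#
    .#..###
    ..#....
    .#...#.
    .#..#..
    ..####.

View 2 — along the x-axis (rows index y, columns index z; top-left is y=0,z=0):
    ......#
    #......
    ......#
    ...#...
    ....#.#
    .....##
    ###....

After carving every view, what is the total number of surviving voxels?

voxel count = 31

start: 7×7×7 = 343 voxels
after view 1 [z-axis, 18 of 49 cells solid] → remaining = 126
after view 2 [x-axis, 11 of 49 cells solid] → remaining = 31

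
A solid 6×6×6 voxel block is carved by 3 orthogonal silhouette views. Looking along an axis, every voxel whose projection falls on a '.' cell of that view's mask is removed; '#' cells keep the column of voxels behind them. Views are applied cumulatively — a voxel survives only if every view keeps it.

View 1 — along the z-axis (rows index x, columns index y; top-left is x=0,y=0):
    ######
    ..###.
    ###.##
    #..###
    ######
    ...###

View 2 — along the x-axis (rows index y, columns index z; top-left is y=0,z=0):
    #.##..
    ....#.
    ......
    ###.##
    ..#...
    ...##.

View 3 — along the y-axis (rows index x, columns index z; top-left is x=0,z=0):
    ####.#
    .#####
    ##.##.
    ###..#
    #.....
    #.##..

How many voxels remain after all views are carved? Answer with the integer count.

full grid |V| = 216
V1 z: intersect with XY mask (27 set) -- 162 left
V2 x: intersect with YZ mask (12 set) -- 56 left
V3 y: intersect with XZ mask (22 set) -- 32 left

32 voxels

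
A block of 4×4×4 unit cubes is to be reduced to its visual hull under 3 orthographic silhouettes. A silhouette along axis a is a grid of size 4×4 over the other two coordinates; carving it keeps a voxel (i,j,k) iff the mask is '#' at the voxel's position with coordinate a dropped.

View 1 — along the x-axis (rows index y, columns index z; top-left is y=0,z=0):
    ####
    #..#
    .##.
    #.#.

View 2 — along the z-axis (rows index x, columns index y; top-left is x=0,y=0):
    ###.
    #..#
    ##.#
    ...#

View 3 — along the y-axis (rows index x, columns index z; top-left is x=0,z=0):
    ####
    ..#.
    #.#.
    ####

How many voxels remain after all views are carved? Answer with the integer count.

voxel count = 17

before carving: 64 voxels (4×4×4)
carve view 1 (along x, YZ-mask fill 10/16): 40 voxels remain
carve view 2 (along z, XY-mask fill 9/16): 24 voxels remain
carve view 3 (along y, XZ-mask fill 11/16): 17 voxels remain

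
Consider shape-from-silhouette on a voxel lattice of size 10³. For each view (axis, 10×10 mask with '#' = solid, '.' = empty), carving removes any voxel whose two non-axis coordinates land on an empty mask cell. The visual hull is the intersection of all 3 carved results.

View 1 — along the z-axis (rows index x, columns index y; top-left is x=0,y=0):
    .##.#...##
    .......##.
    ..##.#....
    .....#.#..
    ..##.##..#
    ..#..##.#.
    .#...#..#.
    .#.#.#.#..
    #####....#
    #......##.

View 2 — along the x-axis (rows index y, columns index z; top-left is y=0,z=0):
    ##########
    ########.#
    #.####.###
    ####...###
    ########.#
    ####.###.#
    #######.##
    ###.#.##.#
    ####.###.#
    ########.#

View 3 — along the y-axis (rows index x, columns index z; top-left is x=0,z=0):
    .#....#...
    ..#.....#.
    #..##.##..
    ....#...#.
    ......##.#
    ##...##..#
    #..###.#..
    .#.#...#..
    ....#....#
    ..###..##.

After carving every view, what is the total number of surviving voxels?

voxel count = 98

initial block: 10^3 = 1000
[1] z-view keeps 37 columns → grid now 370
[2] x-view keeps 84 columns → grid now 303
[3] y-view keeps 34 columns → grid now 98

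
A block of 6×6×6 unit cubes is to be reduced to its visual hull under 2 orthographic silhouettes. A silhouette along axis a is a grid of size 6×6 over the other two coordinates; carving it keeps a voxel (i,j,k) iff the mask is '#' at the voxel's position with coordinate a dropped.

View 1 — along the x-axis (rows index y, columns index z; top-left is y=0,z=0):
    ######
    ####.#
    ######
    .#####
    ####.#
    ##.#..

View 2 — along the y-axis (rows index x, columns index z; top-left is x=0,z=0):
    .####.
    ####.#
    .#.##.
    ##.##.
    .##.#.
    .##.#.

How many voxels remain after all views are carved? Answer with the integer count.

start: 6×6×6 = 216 voxels
[1] x-view keeps 30 columns → grid now 180
[2] y-view keeps 22 columns → grid now 110

110 voxels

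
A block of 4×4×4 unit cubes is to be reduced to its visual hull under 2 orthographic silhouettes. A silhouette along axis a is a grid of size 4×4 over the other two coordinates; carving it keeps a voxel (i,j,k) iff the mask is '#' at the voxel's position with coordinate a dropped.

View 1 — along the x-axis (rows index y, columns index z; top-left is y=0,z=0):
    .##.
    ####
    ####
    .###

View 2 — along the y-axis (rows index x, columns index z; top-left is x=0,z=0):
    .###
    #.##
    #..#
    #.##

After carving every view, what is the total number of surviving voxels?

initial block: 4^3 = 64
step 1: project along x, AND mask (13/16) → |grid| = 52
step 2: project along y, AND mask (11/16) → |grid| = 34

34 voxels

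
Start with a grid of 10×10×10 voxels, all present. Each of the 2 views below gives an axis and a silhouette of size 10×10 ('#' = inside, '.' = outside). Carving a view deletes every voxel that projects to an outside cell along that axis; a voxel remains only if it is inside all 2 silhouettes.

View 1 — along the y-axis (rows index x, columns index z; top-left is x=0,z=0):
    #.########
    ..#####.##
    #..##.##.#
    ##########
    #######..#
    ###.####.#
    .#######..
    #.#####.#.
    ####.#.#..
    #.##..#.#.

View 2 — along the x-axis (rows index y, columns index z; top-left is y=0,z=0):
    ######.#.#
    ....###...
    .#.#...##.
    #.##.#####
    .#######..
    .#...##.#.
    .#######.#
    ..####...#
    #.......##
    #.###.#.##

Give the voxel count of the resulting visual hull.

423 voxels

before carving: 1000 voxels (10×10×10)
[1] y-view keeps 73 columns → grid now 730
[2] x-view keeps 57 columns → grid now 423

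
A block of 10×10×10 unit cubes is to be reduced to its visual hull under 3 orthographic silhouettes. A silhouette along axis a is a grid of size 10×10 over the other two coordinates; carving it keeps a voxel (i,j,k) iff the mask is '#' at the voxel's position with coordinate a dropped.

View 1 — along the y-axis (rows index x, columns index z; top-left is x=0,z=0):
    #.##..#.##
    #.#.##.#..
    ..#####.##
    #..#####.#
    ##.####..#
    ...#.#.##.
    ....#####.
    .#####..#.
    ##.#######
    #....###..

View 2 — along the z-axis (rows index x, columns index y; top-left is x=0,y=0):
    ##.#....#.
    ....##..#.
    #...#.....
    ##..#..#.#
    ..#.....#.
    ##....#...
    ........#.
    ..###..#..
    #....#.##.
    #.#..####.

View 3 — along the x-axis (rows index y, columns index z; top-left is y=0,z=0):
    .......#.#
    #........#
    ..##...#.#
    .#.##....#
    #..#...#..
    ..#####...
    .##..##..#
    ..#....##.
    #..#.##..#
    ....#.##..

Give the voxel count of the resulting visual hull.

remaining voxels: 71

start: 10×10×10 = 1000 voxels
step 1: project along y, AND mask (60/100) → |grid| = 600
step 2: project along z, AND mask (34/100) → |grid| = 203
step 3: project along x, AND mask (36/100) → |grid| = 71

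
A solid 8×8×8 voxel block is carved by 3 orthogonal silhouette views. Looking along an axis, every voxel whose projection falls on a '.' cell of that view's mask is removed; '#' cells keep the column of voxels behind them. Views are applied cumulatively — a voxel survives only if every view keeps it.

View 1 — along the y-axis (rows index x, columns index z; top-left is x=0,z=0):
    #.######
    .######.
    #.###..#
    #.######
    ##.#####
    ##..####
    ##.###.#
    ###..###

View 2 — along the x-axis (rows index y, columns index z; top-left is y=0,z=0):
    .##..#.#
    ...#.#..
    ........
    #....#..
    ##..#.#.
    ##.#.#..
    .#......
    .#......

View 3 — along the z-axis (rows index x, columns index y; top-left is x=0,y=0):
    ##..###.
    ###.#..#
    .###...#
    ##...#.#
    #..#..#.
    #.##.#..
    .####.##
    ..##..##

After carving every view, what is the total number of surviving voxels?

voxel count = 57

initial block: 8^3 = 512
  1. axis=1 (XZ plane), |mask|=50  ⇒  voxels=400
  2. axis=0 (YZ plane), |mask|=18  ⇒  voxels=111
  3. axis=2 (XY plane), |mask|=35  ⇒  voxels=57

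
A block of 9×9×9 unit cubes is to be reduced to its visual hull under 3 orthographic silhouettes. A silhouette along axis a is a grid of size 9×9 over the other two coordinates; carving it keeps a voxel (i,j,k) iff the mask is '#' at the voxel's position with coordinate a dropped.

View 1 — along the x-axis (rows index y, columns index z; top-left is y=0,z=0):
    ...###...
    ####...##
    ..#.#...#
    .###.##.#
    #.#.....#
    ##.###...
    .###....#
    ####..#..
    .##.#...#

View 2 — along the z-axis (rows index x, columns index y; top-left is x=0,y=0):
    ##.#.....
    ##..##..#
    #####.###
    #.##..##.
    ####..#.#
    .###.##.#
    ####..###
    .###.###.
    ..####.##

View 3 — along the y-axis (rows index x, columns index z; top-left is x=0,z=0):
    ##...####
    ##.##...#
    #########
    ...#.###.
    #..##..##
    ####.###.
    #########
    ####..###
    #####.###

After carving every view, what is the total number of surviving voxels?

full grid |V| = 729
step 1: project along x, AND mask (39/81) → |grid| = 351
step 2: project along z, AND mask (52/81) → |grid| = 231
step 3: project along y, AND mask (60/81) → |grid| = 180

remaining voxels: 180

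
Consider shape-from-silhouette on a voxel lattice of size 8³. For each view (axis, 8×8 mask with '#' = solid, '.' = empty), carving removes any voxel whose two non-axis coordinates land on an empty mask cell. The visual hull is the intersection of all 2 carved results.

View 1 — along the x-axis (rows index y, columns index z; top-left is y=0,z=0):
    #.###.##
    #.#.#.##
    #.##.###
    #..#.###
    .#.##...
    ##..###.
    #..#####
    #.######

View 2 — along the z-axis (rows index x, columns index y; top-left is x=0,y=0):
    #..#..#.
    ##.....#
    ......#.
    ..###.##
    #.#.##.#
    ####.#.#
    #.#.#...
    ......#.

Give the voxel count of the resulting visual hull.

before carving: 512 voxels (8×8×8)
[1] x-view keeps 43 columns → grid now 344
[2] z-view keeps 27 columns → grid now 150

remaining voxels: 150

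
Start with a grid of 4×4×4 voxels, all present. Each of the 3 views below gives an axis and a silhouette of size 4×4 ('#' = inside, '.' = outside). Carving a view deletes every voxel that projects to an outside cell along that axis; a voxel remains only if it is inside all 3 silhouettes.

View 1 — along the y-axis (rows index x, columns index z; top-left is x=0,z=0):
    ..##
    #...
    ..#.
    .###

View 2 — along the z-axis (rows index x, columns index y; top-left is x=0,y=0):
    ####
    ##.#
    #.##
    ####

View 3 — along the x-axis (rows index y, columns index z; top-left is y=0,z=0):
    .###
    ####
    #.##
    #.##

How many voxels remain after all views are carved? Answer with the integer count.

before carving: 64 voxels (4×4×4)
step 1: project along y, AND mask (7/16) → |grid| = 28
step 2: project along z, AND mask (14/16) → |grid| = 26
step 3: project along x, AND mask (13/16) → |grid| = 23

|visual hull| = 23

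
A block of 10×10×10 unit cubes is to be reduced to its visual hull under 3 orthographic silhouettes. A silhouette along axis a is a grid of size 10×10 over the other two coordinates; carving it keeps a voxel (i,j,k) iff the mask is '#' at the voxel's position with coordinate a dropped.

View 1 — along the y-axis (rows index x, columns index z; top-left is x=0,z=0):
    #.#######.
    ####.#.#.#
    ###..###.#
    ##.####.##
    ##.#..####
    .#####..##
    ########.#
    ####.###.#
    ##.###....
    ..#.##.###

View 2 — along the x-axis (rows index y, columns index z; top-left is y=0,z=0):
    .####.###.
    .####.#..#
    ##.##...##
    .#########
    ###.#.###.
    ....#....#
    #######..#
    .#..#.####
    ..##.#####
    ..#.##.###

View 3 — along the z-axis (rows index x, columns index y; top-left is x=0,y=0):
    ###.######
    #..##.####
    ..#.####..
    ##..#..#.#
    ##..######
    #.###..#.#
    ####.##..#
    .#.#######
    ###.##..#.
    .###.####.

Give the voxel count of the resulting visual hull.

start: 10×10×10 = 1000 voxels
after view 1 [y-axis, 72 of 100 cells solid] → remaining = 720
after view 2 [x-axis, 64 of 100 cells solid] → remaining = 450
after view 3 [z-axis, 68 of 100 cells solid] → remaining = 302

voxel count = 302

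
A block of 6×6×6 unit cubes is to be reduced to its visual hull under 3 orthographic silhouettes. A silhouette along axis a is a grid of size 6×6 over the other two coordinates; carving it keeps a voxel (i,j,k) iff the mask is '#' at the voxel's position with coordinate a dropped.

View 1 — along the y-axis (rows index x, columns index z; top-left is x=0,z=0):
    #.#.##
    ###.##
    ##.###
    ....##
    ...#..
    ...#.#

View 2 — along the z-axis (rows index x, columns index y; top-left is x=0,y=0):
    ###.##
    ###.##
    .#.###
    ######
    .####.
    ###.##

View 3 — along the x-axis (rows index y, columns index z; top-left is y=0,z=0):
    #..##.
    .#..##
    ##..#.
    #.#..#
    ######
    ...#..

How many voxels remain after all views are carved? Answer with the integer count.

before carving: 216 voxels (6×6×6)
  1. axis=1 (XZ plane), |mask|=19  ⇒  voxels=114
  2. axis=2 (XY plane), |mask|=29  ⇒  voxels=91
  3. axis=0 (YZ plane), |mask|=19  ⇒  voxels=47

|visual hull| = 47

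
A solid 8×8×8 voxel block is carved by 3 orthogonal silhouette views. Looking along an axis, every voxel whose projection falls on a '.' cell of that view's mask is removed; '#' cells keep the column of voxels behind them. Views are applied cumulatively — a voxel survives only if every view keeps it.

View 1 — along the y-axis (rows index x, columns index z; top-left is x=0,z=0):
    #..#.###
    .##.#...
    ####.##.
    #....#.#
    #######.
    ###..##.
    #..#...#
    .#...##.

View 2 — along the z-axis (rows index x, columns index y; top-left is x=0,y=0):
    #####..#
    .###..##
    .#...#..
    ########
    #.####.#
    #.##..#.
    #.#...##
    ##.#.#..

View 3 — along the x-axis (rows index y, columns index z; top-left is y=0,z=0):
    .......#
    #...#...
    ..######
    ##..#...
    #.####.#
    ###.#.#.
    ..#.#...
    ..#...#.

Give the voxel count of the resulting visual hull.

initial block: 8^3 = 512
after view 1 [y-axis, 35 of 64 cells solid] → remaining = 280
after view 2 [z-axis, 39 of 64 cells solid] → remaining = 167
after view 3 [x-axis, 27 of 64 cells solid] → remaining = 66

66 voxels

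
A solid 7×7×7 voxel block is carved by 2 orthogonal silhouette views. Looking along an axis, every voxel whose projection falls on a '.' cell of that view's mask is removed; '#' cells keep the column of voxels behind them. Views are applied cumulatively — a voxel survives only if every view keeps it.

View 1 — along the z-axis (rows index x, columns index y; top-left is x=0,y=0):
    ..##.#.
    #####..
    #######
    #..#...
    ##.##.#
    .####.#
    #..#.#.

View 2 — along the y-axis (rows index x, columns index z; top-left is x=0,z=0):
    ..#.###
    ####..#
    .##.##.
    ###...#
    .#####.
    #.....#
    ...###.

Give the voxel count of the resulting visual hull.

initial block: 7^3 = 343
  1. axis=2 (XY plane), |mask|=30  ⇒  voxels=210
  2. axis=1 (XZ plane), |mask|=27  ⇒  voxels=117

117 voxels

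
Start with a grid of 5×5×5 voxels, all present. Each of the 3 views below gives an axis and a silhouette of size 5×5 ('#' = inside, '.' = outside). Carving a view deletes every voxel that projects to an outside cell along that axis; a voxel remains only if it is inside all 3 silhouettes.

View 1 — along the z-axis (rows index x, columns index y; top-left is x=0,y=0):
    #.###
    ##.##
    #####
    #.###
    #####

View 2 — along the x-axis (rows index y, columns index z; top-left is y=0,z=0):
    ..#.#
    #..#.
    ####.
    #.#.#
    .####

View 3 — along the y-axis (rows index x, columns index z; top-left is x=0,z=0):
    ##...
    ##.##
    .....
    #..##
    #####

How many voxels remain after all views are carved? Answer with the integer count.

start: 5×5×5 = 125 voxels
[1] z-view keeps 22 columns → grid now 110
[2] x-view keeps 15 columns → grid now 67
[3] y-view keeps 14 columns → grid now 34

voxel count = 34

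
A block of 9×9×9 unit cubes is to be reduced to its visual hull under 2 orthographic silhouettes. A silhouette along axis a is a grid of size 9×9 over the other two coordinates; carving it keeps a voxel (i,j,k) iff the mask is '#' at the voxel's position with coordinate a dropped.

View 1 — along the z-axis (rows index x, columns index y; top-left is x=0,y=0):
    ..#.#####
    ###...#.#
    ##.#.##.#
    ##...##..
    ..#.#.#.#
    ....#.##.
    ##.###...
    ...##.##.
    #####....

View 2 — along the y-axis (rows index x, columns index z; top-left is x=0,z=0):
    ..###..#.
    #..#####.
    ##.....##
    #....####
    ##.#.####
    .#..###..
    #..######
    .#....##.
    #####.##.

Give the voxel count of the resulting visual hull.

remaining voxels: 220

full grid |V| = 729
after view 1 [z-axis, 42 of 81 cells solid] → remaining = 378
after view 2 [y-axis, 47 of 81 cells solid] → remaining = 220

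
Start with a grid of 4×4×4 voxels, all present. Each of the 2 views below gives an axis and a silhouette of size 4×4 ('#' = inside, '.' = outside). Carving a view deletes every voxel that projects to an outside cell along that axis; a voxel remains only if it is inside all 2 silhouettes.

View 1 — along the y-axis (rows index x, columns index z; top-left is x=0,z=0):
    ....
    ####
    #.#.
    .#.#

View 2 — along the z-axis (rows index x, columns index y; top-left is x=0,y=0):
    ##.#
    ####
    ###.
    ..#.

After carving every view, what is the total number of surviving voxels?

24 voxels

before carving: 64 voxels (4×4×4)
carve view 1 (along y, XZ-mask fill 8/16): 32 voxels remain
carve view 2 (along z, XY-mask fill 11/16): 24 voxels remain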